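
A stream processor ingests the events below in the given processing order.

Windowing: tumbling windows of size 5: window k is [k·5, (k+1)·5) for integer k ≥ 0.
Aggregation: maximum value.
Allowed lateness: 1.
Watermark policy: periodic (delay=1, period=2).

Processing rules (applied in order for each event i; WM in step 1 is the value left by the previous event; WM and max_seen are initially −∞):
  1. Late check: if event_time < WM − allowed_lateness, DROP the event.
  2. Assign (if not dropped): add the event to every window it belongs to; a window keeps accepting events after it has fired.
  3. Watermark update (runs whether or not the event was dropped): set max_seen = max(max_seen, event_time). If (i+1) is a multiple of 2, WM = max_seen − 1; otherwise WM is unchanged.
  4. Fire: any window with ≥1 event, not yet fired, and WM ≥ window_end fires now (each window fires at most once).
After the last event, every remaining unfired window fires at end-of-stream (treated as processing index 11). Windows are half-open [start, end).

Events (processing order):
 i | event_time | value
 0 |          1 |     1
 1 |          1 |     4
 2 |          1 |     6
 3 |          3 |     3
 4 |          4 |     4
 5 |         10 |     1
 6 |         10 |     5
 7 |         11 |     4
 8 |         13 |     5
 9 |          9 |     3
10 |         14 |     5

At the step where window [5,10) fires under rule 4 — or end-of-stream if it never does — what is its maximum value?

i=0 t=1 v=1: → [0,5); WM=−∞
i=1 t=1 v=4: → [0,5); WM=0
i=2 t=1 v=6: → [0,5); WM=0
i=3 t=3 v=3: → [0,5); WM=2
i=4 t=4 v=4: → [0,5); WM=2
i=5 t=10 v=1: → [10,15); WM=9; [0,5) fires=6
i=6 t=10 v=5: → [10,15); WM=9
i=7 t=11 v=4: → [10,15); WM=10
i=8 t=13 v=5: → [10,15); WM=10
i=9 t=9 v=3: → [5,10); WM=12; [5,10) fires=3
i=10 t=14 v=5: → [10,15); WM=12

3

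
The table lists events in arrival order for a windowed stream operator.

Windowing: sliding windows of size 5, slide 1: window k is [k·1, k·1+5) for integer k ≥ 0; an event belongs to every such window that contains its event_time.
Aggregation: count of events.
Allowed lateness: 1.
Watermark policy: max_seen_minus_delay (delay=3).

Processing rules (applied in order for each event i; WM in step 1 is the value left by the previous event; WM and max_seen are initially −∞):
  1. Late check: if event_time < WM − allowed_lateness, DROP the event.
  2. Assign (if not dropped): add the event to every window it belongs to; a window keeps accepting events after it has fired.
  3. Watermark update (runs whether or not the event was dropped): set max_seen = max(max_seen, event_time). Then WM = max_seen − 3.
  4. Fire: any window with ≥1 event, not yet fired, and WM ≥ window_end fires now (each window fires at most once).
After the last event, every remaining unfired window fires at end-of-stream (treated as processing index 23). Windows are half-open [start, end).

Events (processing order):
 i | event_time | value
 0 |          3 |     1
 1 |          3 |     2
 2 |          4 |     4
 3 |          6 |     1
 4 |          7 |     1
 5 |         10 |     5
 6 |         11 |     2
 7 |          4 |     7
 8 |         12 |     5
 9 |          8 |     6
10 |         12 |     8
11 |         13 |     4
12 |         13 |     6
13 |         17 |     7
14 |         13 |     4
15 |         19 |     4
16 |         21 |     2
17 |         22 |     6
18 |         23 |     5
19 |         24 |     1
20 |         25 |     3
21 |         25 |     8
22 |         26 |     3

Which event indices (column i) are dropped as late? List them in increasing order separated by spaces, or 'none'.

7

i=0 t=3 v=1: → [3,8),[2,7),[1,6),[0,5); WM=0
i=1 t=3 v=2: → [3,8),[2,7),[1,6),[0,5); WM=0
i=2 t=4 v=4: → [4,9),[3,8),[2,7),[1,6),[0,5); WM=1
i=3 t=6 v=1: → [6,11),[5,10),[4,9),[3,8),[2,7); WM=3
i=4 t=7 v=1: → [7,12),[6,11),[5,10),[4,9),[3,8); WM=4
i=5 t=10 v=5: → [10,15),[9,14),[8,13),[7,12),[6,11); WM=7; [0,5) fires=3 [1,6) fires=3 [2,7) fires=4
i=6 t=11 v=2: → [11,16),[10,15),[9,14),[8,13),[7,12); WM=8; [3,8) fires=5
i=7 t=4 v=7: DROP (t<8-1); WM=8
i=8 t=12 v=5: → [12,17),[11,16),[10,15),[9,14),[8,13); WM=9; [4,9) fires=3
i=9 t=8 v=6: → [8,13),[7,12),[6,11),[5,10),[4,9); WM=9
i=10 t=12 v=8: → [12,17),[11,16),[10,15),[9,14),[8,13); WM=9
i=11 t=13 v=4: → [13,18),[12,17),[11,16),[10,15),[9,14); WM=10; [5,10) fires=3
i=12 t=13 v=6: → [13,18),[12,17),[11,16),[10,15),[9,14); WM=10
i=13 t=17 v=7: → [17,22),[16,21),[15,20),[14,19),[13,18); WM=14; [6,11) fires=4 [7,12) fires=4 [8,13) fires=5 [9,14) fires=6
i=14 t=13 v=4: → [13,18),[12,17),[11,16),[10,15),[9,14); WM=14
i=15 t=19 v=4: → [19,24),[18,23),[17,22),[16,21),[15,20); WM=16; [10,15) fires=7 [11,16) fires=6
i=16 t=21 v=2: → [21,26),[20,25),[19,24),[18,23),[17,22); WM=18; [12,17) fires=5 [13,18) fires=4
i=17 t=22 v=6: → [22,27),[21,26),[20,25),[19,24),[18,23); WM=19; [14,19) fires=1
i=18 t=23 v=5: → [23,28),[22,27),[21,26),[20,25),[19,24); WM=20; [15,20) fires=2
i=19 t=24 v=1: → [24,29),[23,28),[22,27),[21,26),[20,25); WM=21; [16,21) fires=2
i=20 t=25 v=3: → [25,30),[24,29),[23,28),[22,27),[21,26); WM=22; [17,22) fires=3
i=21 t=25 v=8: → [25,30),[24,29),[23,28),[22,27),[21,26); WM=22
i=22 t=26 v=3: → [26,31),[25,30),[24,29),[23,28),[22,27); WM=23; [18,23) fires=3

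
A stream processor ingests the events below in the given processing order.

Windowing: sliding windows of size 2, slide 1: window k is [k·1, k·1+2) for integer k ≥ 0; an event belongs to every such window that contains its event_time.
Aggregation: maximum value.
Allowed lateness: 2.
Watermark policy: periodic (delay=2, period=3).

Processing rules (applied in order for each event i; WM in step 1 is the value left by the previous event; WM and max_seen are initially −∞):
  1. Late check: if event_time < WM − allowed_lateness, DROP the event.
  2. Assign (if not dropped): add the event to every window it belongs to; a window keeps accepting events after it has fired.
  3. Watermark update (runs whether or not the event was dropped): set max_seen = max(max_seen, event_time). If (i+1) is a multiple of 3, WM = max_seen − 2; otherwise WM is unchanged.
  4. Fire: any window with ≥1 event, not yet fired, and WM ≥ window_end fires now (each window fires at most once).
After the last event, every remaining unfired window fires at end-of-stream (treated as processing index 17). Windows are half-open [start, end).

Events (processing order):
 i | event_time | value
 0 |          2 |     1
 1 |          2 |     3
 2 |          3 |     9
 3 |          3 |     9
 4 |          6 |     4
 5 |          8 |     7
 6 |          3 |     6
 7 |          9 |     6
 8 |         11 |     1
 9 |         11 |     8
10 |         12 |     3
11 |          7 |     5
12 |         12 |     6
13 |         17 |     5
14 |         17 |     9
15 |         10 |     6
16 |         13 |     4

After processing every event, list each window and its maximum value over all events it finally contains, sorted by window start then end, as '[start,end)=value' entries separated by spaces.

i=0 t=2 v=1: → [2,4),[1,3); WM=−∞
i=1 t=2 v=3: → [2,4),[1,3); WM=−∞
i=2 t=3 v=9: → [3,5),[2,4); WM=1
i=3 t=3 v=9: → [3,5),[2,4); WM=1
i=4 t=6 v=4: → [6,8),[5,7); WM=1
i=5 t=8 v=7: → [8,10),[7,9); WM=6; [1,3) fires=3 [2,4) fires=9 [3,5) fires=9
i=6 t=3 v=6: DROP (t<6-2); WM=6
i=7 t=9 v=6: → [9,11),[8,10); WM=6
i=8 t=11 v=1: → [11,13),[10,12); WM=9; [5,7) fires=4 [6,8) fires=4 [7,9) fires=7
i=9 t=11 v=8: → [11,13),[10,12); WM=9
i=10 t=12 v=3: → [12,14),[11,13); WM=9
i=11 t=7 v=5: → [7,9),[6,8); WM=10; [8,10) fires=7
i=12 t=12 v=6: → [12,14),[11,13); WM=10
i=13 t=17 v=5: → [17,19),[16,18); WM=10
i=14 t=17 v=9: → [17,19),[16,18); WM=15; [9,11) fires=6 [10,12) fires=8 [11,13) fires=8 [12,14) fires=6
i=15 t=10 v=6: DROP (t<15-2); WM=15
i=16 t=13 v=4: → [13,15),[12,14); WM=15; [13,15) fires=4

[1,3)=3 [2,4)=9 [3,5)=9 [5,7)=4 [6,8)=5 [7,9)=7 [8,10)=7 [9,11)=6 [10,12)=8 [11,13)=8 [12,14)=6 [13,15)=4 [16,18)=9 [17,19)=9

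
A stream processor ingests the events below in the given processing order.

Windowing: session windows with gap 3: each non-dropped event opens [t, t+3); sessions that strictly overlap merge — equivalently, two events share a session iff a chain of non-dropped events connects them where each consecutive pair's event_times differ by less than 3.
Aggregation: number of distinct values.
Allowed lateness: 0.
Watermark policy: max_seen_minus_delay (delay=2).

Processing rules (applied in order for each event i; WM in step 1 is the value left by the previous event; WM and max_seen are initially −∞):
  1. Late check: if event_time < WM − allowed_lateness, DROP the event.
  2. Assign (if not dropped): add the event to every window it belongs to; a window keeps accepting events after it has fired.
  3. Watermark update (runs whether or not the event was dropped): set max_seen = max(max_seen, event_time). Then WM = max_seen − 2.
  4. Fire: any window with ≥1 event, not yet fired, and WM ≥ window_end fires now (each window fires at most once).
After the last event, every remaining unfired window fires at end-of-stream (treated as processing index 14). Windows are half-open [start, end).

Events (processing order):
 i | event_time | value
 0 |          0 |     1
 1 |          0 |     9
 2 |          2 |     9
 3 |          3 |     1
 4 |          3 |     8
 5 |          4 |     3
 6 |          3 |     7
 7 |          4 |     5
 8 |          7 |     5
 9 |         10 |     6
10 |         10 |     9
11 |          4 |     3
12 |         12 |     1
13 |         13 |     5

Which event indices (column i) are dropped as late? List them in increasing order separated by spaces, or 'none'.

i=0 t=0 v=1: → [0,3); WM=-2
i=1 t=0 v=9: → [0,3); WM=-2
i=2 t=2 v=9: → [0,5); WM=0
i=3 t=3 v=1: → [0,6); WM=1
i=4 t=3 v=8: → [0,6); WM=1
i=5 t=4 v=3: → [0,7); WM=2
i=6 t=3 v=7: → [0,7); WM=2
i=7 t=4 v=5: → [0,7); WM=2
i=8 t=7 v=5: → [7,10); WM=5
i=9 t=10 v=6: → [10,13); WM=8
i=10 t=10 v=9: → [10,13); WM=8
i=11 t=4 v=3: DROP (t<8-0); WM=8
i=12 t=12 v=1: → [10,15); WM=10
i=13 t=13 v=5: → [10,16); WM=11

11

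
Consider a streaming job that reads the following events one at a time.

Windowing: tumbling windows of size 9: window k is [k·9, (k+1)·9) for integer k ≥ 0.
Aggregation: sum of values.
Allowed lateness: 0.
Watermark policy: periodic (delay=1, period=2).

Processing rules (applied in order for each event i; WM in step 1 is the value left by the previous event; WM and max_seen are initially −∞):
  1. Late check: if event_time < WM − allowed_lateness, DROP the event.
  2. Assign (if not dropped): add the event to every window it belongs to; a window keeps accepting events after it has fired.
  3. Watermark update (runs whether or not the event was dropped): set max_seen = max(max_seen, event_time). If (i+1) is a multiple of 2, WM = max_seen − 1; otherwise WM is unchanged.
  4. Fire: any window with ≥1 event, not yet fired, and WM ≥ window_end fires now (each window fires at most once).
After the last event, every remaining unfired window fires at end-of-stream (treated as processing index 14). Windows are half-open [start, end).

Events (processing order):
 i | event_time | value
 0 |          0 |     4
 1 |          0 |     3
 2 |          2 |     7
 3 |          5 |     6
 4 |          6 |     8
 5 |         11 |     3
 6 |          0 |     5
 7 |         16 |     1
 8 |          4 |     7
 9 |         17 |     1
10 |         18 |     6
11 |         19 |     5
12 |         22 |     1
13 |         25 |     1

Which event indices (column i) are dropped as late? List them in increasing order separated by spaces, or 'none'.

6 8

i=0 t=0 v=4: → [0,9); WM=−∞
i=1 t=0 v=3: → [0,9); WM=-1
i=2 t=2 v=7: → [0,9); WM=-1
i=3 t=5 v=6: → [0,9); WM=4
i=4 t=6 v=8: → [0,9); WM=4
i=5 t=11 v=3: → [9,18); WM=10; [0,9) fires=28
i=6 t=0 v=5: DROP (t<10-0); WM=10
i=7 t=16 v=1: → [9,18); WM=15
i=8 t=4 v=7: DROP (t<15-0); WM=15
i=9 t=17 v=1: → [9,18); WM=16
i=10 t=18 v=6: → [18,27); WM=16
i=11 t=19 v=5: → [18,27); WM=18; [9,18) fires=5
i=12 t=22 v=1: → [18,27); WM=18
i=13 t=25 v=1: → [18,27); WM=24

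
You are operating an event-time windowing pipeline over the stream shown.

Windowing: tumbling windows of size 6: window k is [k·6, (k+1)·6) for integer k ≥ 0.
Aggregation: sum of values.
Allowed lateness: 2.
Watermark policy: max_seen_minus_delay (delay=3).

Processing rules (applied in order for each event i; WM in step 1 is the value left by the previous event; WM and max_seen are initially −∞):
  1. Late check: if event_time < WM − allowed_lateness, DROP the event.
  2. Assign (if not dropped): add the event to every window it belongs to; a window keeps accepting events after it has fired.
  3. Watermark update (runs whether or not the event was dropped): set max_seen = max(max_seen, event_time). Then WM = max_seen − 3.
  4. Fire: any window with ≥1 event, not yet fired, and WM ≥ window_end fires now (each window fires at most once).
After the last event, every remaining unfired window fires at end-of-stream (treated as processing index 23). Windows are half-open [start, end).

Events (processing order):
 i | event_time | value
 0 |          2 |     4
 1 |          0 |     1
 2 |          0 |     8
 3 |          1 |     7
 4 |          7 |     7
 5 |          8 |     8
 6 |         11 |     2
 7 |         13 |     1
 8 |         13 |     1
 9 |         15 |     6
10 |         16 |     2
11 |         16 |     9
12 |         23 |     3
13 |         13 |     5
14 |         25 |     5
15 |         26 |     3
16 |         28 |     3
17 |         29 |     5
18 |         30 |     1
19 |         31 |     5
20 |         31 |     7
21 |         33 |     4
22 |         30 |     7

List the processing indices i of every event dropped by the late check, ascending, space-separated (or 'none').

13

i=0 t=2 v=4: → [0,6); WM=-1
i=1 t=0 v=1: → [0,6); WM=-1
i=2 t=0 v=8: → [0,6); WM=-1
i=3 t=1 v=7: → [0,6); WM=-1
i=4 t=7 v=7: → [6,12); WM=4
i=5 t=8 v=8: → [6,12); WM=5
i=6 t=11 v=2: → [6,12); WM=8; [0,6) fires=20
i=7 t=13 v=1: → [12,18); WM=10
i=8 t=13 v=1: → [12,18); WM=10
i=9 t=15 v=6: → [12,18); WM=12; [6,12) fires=17
i=10 t=16 v=2: → [12,18); WM=13
i=11 t=16 v=9: → [12,18); WM=13
i=12 t=23 v=3: → [18,24); WM=20; [12,18) fires=19
i=13 t=13 v=5: DROP (t<20-2); WM=20
i=14 t=25 v=5: → [24,30); WM=22
i=15 t=26 v=3: → [24,30); WM=23
i=16 t=28 v=3: → [24,30); WM=25; [18,24) fires=3
i=17 t=29 v=5: → [24,30); WM=26
i=18 t=30 v=1: → [30,36); WM=27
i=19 t=31 v=5: → [30,36); WM=28
i=20 t=31 v=7: → [30,36); WM=28
i=21 t=33 v=4: → [30,36); WM=30; [24,30) fires=16
i=22 t=30 v=7: → [30,36); WM=30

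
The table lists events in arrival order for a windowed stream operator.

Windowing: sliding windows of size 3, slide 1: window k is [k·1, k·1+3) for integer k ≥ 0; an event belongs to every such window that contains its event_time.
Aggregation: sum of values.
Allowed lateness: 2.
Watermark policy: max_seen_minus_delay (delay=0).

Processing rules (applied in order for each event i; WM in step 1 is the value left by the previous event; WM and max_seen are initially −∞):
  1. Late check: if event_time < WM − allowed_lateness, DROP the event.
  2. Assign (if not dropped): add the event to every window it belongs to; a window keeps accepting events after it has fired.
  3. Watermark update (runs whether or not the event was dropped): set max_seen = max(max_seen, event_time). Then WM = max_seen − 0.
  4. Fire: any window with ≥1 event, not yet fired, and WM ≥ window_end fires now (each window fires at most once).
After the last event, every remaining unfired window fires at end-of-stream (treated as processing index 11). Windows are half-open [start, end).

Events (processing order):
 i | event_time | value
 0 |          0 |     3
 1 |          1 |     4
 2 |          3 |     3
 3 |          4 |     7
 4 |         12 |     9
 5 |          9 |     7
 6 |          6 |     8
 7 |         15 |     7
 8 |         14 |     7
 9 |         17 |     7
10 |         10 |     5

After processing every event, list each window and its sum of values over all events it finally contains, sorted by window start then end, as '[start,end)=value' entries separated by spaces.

[0,3)=7 [1,4)=7 [2,5)=10 [3,6)=10 [4,7)=7 [10,13)=9 [11,14)=9 [12,15)=16 [13,16)=14 [14,17)=14 [15,18)=14 [16,19)=7 [17,20)=7

i=0 t=0 v=3: → [0,3); WM=0
i=1 t=1 v=4: → [1,4),[0,3); WM=1
i=2 t=3 v=3: → [3,6),[2,5),[1,4); WM=3; [0,3) fires=7
i=3 t=4 v=7: → [4,7),[3,6),[2,5); WM=4; [1,4) fires=7
i=4 t=12 v=9: → [12,15),[11,14),[10,13); WM=12; [2,5) fires=10 [3,6) fires=10 [4,7) fires=7
i=5 t=9 v=7: DROP (t<12-2); WM=12
i=6 t=6 v=8: DROP (t<12-2); WM=12
i=7 t=15 v=7: → [15,18),[14,17),[13,16); WM=15; [10,13) fires=9 [11,14) fires=9 [12,15) fires=9
i=8 t=14 v=7: → [14,17),[13,16),[12,15); WM=15
i=9 t=17 v=7: → [17,20),[16,19),[15,18); WM=17; [13,16) fires=14 [14,17) fires=14
i=10 t=10 v=5: DROP (t<17-2); WM=17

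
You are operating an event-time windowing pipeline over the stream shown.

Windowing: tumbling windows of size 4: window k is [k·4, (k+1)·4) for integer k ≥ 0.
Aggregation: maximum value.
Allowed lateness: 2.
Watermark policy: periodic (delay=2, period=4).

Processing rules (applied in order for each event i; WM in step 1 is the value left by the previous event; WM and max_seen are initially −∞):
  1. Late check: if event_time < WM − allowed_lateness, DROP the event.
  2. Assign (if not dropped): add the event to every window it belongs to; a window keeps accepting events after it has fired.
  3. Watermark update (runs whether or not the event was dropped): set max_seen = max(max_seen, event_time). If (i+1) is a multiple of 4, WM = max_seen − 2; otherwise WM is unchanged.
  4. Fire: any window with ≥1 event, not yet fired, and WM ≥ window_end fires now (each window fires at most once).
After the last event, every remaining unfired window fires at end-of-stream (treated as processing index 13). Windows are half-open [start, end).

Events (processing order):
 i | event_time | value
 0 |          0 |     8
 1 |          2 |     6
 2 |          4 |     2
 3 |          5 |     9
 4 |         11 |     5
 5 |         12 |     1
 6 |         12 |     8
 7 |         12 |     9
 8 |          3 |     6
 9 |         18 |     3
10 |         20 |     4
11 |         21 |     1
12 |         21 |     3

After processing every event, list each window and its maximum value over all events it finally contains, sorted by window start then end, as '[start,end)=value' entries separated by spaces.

[0,4)=8 [4,8)=9 [8,12)=5 [12,16)=9 [16,20)=3 [20,24)=4

i=0 t=0 v=8: → [0,4); WM=−∞
i=1 t=2 v=6: → [0,4); WM=−∞
i=2 t=4 v=2: → [4,8); WM=−∞
i=3 t=5 v=9: → [4,8); WM=3
i=4 t=11 v=5: → [8,12); WM=3
i=5 t=12 v=1: → [12,16); WM=3
i=6 t=12 v=8: → [12,16); WM=3
i=7 t=12 v=9: → [12,16); WM=10; [0,4) fires=8 [4,8) fires=9
i=8 t=3 v=6: DROP (t<10-2); WM=10
i=9 t=18 v=3: → [16,20); WM=10
i=10 t=20 v=4: → [20,24); WM=10
i=11 t=21 v=1: → [20,24); WM=19; [8,12) fires=5 [12,16) fires=9
i=12 t=21 v=3: → [20,24); WM=19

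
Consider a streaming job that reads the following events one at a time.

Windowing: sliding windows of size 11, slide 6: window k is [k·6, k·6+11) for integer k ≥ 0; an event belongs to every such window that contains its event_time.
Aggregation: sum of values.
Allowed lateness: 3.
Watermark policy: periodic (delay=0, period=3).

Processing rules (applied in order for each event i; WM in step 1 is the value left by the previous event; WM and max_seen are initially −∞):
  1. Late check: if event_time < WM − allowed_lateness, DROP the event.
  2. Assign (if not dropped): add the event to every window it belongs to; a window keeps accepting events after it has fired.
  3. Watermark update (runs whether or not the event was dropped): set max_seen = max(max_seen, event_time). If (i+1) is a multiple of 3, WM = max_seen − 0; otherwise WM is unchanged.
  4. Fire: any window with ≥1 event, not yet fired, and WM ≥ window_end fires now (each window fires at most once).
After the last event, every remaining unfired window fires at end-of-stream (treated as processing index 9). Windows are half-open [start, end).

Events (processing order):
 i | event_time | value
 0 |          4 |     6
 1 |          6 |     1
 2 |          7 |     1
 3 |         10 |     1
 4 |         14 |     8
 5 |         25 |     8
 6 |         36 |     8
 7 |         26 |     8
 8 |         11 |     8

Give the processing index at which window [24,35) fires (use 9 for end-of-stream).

8

i=0 t=4 v=6: → [0,11); WM=−∞
i=1 t=6 v=1: → [6,17),[0,11); WM=−∞
i=2 t=7 v=1: → [6,17),[0,11); WM=7
i=3 t=10 v=1: → [6,17),[0,11); WM=7
i=4 t=14 v=8: → [12,23),[6,17); WM=7
i=5 t=25 v=8: → [24,35),[18,29); WM=25; [0,11) fires=9 [6,17) fires=11 [12,23) fires=8
i=6 t=36 v=8: → [36,47),[30,41); WM=25
i=7 t=26 v=8: → [24,35),[18,29); WM=25
i=8 t=11 v=8: DROP (t<25-3); WM=36; [18,29) fires=16 [24,35) fires=16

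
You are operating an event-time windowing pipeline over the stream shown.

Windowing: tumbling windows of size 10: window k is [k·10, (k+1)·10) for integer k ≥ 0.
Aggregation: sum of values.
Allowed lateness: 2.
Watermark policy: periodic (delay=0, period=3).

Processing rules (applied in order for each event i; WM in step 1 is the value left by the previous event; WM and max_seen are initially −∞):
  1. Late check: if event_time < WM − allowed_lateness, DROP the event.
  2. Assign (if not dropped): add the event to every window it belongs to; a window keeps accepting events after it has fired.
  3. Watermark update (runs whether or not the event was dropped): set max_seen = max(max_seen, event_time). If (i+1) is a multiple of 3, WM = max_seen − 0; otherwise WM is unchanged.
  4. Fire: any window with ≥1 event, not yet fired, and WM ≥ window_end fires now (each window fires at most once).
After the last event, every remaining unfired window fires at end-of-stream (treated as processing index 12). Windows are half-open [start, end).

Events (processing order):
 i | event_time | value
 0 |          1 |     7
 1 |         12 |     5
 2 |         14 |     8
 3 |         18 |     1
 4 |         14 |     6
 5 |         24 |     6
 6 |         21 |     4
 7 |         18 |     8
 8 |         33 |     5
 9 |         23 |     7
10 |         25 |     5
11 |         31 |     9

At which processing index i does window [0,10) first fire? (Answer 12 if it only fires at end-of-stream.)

i=0 t=1 v=7: → [0,10); WM=−∞
i=1 t=12 v=5: → [10,20); WM=−∞
i=2 t=14 v=8: → [10,20); WM=14; [0,10) fires=7
i=3 t=18 v=1: → [10,20); WM=14
i=4 t=14 v=6: → [10,20); WM=14
i=5 t=24 v=6: → [20,30); WM=24; [10,20) fires=20
i=6 t=21 v=4: DROP (t<24-2); WM=24
i=7 t=18 v=8: DROP (t<24-2); WM=24
i=8 t=33 v=5: → [30,40); WM=33; [20,30) fires=6
i=9 t=23 v=7: DROP (t<33-2); WM=33
i=10 t=25 v=5: DROP (t<33-2); WM=33
i=11 t=31 v=9: → [30,40); WM=33

2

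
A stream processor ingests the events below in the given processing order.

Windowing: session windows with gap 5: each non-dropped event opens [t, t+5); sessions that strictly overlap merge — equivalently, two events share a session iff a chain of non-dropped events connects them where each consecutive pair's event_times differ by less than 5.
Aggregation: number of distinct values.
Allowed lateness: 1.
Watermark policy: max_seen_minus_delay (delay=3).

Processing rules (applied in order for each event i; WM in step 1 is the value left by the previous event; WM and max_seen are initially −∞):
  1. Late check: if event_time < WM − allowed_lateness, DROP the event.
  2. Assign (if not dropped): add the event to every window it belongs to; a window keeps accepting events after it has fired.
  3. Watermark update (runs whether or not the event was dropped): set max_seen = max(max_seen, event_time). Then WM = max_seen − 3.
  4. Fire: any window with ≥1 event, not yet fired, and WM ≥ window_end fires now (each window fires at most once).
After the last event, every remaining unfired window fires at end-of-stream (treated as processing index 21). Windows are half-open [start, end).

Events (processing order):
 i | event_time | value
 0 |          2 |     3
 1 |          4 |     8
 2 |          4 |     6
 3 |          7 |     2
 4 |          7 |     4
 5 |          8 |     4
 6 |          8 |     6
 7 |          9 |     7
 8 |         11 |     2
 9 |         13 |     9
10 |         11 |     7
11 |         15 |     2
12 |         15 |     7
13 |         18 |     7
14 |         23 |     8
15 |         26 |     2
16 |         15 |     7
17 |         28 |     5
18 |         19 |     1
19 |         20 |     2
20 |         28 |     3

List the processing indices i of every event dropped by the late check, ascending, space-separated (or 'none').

i=0 t=2 v=3: → [2,7); WM=-1
i=1 t=4 v=8: → [2,9); WM=1
i=2 t=4 v=6: → [2,9); WM=1
i=3 t=7 v=2: → [2,12); WM=4
i=4 t=7 v=4: → [2,12); WM=4
i=5 t=8 v=4: → [2,13); WM=5
i=6 t=8 v=6: → [2,13); WM=5
i=7 t=9 v=7: → [2,14); WM=6
i=8 t=11 v=2: → [2,16); WM=8
i=9 t=13 v=9: → [2,18); WM=10
i=10 t=11 v=7: → [2,18); WM=10
i=11 t=15 v=2: → [2,20); WM=12
i=12 t=15 v=7: → [2,20); WM=12
i=13 t=18 v=7: → [2,23); WM=15
i=14 t=23 v=8: → [23,28); WM=20
i=15 t=26 v=2: → [23,31); WM=23
i=16 t=15 v=7: DROP (t<23-1); WM=23
i=17 t=28 v=5: → [23,33); WM=25
i=18 t=19 v=1: DROP (t<25-1); WM=25
i=19 t=20 v=2: DROP (t<25-1); WM=25
i=20 t=28 v=3: → [23,33); WM=25

16 18 19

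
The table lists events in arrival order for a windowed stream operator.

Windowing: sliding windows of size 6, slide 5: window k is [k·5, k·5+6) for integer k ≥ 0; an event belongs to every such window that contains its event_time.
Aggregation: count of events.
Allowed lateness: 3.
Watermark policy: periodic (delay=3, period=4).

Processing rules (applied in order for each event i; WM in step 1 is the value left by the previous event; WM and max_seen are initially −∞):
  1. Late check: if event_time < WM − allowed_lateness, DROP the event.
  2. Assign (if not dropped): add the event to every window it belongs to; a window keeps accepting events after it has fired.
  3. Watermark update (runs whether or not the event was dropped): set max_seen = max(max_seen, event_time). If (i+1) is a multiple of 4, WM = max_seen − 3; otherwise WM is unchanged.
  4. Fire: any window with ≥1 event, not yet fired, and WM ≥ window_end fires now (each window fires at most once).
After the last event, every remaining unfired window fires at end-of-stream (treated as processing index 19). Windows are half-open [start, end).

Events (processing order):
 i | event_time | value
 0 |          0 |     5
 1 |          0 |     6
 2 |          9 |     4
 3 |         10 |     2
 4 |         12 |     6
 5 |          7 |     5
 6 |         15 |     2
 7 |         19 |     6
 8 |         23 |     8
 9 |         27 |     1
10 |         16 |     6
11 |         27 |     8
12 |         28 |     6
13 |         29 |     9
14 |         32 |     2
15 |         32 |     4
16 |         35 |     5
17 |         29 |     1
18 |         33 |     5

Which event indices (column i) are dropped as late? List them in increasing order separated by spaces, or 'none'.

i=0 t=0 v=5: → [0,6); WM=−∞
i=1 t=0 v=6: → [0,6); WM=−∞
i=2 t=9 v=4: → [5,11); WM=−∞
i=3 t=10 v=2: → [10,16),[5,11); WM=7; [0,6) fires=2
i=4 t=12 v=6: → [10,16); WM=7
i=5 t=7 v=5: → [5,11); WM=7
i=6 t=15 v=2: → [15,21),[10,16); WM=7
i=7 t=19 v=6: → [15,21); WM=16; [5,11) fires=3 [10,16) fires=3
i=8 t=23 v=8: → [20,26); WM=16
i=9 t=27 v=1: → [25,31); WM=16
i=10 t=16 v=6: → [15,21); WM=16
i=11 t=27 v=8: → [25,31); WM=24; [15,21) fires=3
i=12 t=28 v=6: → [25,31); WM=24
i=13 t=29 v=9: → [25,31); WM=24
i=14 t=32 v=2: → [30,36); WM=24
i=15 t=32 v=4: → [30,36); WM=29; [20,26) fires=1
i=16 t=35 v=5: → [35,41),[30,36); WM=29
i=17 t=29 v=1: → [25,31); WM=29
i=18 t=33 v=5: → [30,36); WM=29

none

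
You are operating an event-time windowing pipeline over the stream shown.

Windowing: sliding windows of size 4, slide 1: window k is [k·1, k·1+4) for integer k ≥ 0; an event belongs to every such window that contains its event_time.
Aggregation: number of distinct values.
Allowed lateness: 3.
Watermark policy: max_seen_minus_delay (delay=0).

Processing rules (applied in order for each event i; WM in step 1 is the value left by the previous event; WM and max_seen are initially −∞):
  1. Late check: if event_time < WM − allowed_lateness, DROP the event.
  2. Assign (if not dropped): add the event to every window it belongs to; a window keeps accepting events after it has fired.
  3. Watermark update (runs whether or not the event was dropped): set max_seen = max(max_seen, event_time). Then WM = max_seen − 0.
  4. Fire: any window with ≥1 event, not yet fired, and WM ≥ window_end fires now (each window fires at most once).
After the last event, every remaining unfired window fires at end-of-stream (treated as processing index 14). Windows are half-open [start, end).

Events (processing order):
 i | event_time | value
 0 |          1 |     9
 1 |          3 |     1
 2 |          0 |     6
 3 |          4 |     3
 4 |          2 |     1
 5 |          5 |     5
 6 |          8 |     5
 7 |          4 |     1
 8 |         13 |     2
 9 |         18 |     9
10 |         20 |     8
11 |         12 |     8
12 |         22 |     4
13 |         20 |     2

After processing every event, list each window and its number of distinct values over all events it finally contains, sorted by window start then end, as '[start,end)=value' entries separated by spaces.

i=0 t=1 v=9: → [1,5),[0,4); WM=1
i=1 t=3 v=1: → [3,7),[2,6),[1,5),[0,4); WM=3
i=2 t=0 v=6: → [0,4); WM=3
i=3 t=4 v=3: → [4,8),[3,7),[2,6),[1,5); WM=4; [0,4) fires=3
i=4 t=2 v=1: → [2,6),[1,5),[0,4); WM=4
i=5 t=5 v=5: → [5,9),[4,8),[3,7),[2,6); WM=5; [1,5) fires=3
i=6 t=8 v=5: → [8,12),[7,11),[6,10),[5,9); WM=8; [2,6) fires=3 [3,7) fires=3 [4,8) fires=2
i=7 t=4 v=1: DROP (t<8-3); WM=8
i=8 t=13 v=2: → [13,17),[12,16),[11,15),[10,14); WM=13; [5,9) fires=1 [6,10) fires=1 [7,11) fires=1 [8,12) fires=1
i=9 t=18 v=9: → [18,22),[17,21),[16,20),[15,19); WM=18; [10,14) fires=1 [11,15) fires=1 [12,16) fires=1 [13,17) fires=1
i=10 t=20 v=8: → [20,24),[19,23),[18,22),[17,21); WM=20; [15,19) fires=1 [16,20) fires=1
i=11 t=12 v=8: DROP (t<20-3); WM=20
i=12 t=22 v=4: → [22,26),[21,25),[20,24),[19,23); WM=22; [17,21) fires=2 [18,22) fires=2
i=13 t=20 v=2: → [20,24),[19,23),[18,22),[17,21); WM=22

[0,4)=3 [1,5)=3 [2,6)=3 [3,7)=3 [4,8)=2 [5,9)=1 [6,10)=1 [7,11)=1 [8,12)=1 [10,14)=1 [11,15)=1 [12,16)=1 [13,17)=1 [15,19)=1 [16,20)=1 [17,21)=3 [18,22)=3 [19,23)=3 [20,24)=3 [21,25)=1 [22,26)=1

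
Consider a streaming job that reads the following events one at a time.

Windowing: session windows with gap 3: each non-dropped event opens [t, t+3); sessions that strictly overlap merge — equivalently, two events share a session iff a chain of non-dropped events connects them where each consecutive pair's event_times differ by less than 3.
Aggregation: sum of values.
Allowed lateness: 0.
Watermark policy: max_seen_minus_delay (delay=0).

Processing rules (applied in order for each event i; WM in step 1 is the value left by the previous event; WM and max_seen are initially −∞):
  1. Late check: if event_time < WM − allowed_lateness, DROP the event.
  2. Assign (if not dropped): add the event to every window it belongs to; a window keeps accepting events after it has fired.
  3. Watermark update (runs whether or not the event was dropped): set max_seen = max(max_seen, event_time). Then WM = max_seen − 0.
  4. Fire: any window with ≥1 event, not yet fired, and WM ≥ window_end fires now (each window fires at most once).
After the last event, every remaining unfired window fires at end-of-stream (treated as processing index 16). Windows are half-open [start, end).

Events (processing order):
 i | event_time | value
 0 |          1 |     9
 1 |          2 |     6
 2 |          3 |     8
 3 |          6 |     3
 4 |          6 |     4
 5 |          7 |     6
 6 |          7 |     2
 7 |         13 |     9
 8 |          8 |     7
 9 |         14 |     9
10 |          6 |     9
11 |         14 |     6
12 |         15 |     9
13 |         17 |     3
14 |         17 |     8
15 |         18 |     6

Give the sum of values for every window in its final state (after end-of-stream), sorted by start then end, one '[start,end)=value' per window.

i=0 t=1 v=9: → [1,4); WM=1
i=1 t=2 v=6: → [1,5); WM=2
i=2 t=3 v=8: → [1,6); WM=3
i=3 t=6 v=3: → [6,9); WM=6
i=4 t=6 v=4: → [6,9); WM=6
i=5 t=7 v=6: → [6,10); WM=7
i=6 t=7 v=2: → [6,10); WM=7
i=7 t=13 v=9: → [13,16); WM=13
i=8 t=8 v=7: DROP (t<13-0); WM=13
i=9 t=14 v=9: → [13,17); WM=14
i=10 t=6 v=9: DROP (t<14-0); WM=14
i=11 t=14 v=6: → [13,17); WM=14
i=12 t=15 v=9: → [13,18); WM=15
i=13 t=17 v=3: → [13,20); WM=17
i=14 t=17 v=8: → [13,20); WM=17
i=15 t=18 v=6: → [13,21); WM=18

[1,6)=23 [6,10)=15 [13,21)=50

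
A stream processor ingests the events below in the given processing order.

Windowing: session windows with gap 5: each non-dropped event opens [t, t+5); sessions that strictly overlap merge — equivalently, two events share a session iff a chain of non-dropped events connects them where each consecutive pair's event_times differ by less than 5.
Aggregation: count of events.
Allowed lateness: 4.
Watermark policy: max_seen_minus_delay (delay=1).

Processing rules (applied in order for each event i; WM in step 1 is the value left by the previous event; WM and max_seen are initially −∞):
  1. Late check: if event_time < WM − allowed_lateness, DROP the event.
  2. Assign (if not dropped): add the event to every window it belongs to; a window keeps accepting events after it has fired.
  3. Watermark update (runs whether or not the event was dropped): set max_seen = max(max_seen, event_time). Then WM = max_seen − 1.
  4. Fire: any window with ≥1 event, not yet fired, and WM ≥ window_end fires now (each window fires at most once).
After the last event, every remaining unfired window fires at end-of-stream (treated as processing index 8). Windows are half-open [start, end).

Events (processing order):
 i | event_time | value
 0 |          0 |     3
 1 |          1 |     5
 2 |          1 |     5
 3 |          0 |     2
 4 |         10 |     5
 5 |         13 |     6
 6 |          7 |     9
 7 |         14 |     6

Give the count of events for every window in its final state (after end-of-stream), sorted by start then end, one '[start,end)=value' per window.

i=0 t=0 v=3: → [0,5); WM=-1
i=1 t=1 v=5: → [0,6); WM=0
i=2 t=1 v=5: → [0,6); WM=0
i=3 t=0 v=2: → [0,6); WM=0
i=4 t=10 v=5: → [10,15); WM=9
i=5 t=13 v=6: → [10,18); WM=12
i=6 t=7 v=9: DROP (t<12-4); WM=12
i=7 t=14 v=6: → [10,19); WM=13

[0,6)=4 [10,19)=3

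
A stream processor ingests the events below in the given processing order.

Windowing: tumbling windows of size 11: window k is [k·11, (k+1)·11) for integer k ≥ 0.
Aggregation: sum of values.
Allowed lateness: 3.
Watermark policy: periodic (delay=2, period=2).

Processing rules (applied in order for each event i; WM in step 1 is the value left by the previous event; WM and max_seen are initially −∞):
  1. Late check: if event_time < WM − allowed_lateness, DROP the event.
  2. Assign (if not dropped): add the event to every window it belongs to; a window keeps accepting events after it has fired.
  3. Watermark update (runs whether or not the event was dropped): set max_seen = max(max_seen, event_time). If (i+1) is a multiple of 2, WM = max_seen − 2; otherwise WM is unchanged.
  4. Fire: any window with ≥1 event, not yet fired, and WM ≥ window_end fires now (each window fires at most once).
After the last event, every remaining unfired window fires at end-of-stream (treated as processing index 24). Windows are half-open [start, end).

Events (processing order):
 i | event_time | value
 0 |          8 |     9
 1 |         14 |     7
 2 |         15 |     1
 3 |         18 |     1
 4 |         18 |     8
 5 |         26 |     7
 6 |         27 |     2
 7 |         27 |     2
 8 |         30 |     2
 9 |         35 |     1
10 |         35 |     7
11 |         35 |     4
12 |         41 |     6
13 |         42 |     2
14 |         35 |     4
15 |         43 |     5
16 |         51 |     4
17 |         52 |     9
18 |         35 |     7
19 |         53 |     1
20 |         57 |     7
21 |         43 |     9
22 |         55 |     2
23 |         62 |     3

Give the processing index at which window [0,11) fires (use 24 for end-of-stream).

1

i=0 t=8 v=9: → [0,11); WM=−∞
i=1 t=14 v=7: → [11,22); WM=12; [0,11) fires=9
i=2 t=15 v=1: → [11,22); WM=12
i=3 t=18 v=1: → [11,22); WM=16
i=4 t=18 v=8: → [11,22); WM=16
i=5 t=26 v=7: → [22,33); WM=24; [11,22) fires=17
i=6 t=27 v=2: → [22,33); WM=24
i=7 t=27 v=2: → [22,33); WM=25
i=8 t=30 v=2: → [22,33); WM=25
i=9 t=35 v=1: → [33,44); WM=33; [22,33) fires=13
i=10 t=35 v=7: → [33,44); WM=33
i=11 t=35 v=4: → [33,44); WM=33
i=12 t=41 v=6: → [33,44); WM=33
i=13 t=42 v=2: → [33,44); WM=40
i=14 t=35 v=4: DROP (t<40-3); WM=40
i=15 t=43 v=5: → [33,44); WM=41
i=16 t=51 v=4: → [44,55); WM=41
i=17 t=52 v=9: → [44,55); WM=50; [33,44) fires=25
i=18 t=35 v=7: DROP (t<50-3); WM=50
i=19 t=53 v=1: → [44,55); WM=51
i=20 t=57 v=7: → [55,66); WM=51
i=21 t=43 v=9: DROP (t<51-3); WM=55; [44,55) fires=14
i=22 t=55 v=2: → [55,66); WM=55
i=23 t=62 v=3: → [55,66); WM=60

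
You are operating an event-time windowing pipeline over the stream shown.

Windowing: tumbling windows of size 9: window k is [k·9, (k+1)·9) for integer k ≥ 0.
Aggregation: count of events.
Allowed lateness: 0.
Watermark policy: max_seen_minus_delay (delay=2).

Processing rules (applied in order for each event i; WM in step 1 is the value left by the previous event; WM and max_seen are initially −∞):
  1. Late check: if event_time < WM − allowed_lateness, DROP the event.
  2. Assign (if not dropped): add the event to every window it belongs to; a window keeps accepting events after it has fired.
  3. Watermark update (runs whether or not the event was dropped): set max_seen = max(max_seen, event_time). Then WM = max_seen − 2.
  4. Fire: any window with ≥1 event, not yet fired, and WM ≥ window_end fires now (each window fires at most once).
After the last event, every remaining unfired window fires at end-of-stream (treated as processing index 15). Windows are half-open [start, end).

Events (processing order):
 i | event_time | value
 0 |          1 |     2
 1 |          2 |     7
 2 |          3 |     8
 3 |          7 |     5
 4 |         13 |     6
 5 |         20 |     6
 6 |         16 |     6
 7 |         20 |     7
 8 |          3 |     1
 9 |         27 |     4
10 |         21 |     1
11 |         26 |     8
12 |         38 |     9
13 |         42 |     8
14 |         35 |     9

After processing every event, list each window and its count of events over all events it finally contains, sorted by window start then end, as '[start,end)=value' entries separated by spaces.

i=0 t=1 v=2: → [0,9); WM=-1
i=1 t=2 v=7: → [0,9); WM=0
i=2 t=3 v=8: → [0,9); WM=1
i=3 t=7 v=5: → [0,9); WM=5
i=4 t=13 v=6: → [9,18); WM=11; [0,9) fires=4
i=5 t=20 v=6: → [18,27); WM=18; [9,18) fires=1
i=6 t=16 v=6: DROP (t<18-0); WM=18
i=7 t=20 v=7: → [18,27); WM=18
i=8 t=3 v=1: DROP (t<18-0); WM=18
i=9 t=27 v=4: → [27,36); WM=25
i=10 t=21 v=1: DROP (t<25-0); WM=25
i=11 t=26 v=8: → [18,27); WM=25
i=12 t=38 v=9: → [36,45); WM=36; [18,27) fires=3 [27,36) fires=1
i=13 t=42 v=8: → [36,45); WM=40
i=14 t=35 v=9: DROP (t<40-0); WM=40

[0,9)=4 [9,18)=1 [18,27)=3 [27,36)=1 [36,45)=2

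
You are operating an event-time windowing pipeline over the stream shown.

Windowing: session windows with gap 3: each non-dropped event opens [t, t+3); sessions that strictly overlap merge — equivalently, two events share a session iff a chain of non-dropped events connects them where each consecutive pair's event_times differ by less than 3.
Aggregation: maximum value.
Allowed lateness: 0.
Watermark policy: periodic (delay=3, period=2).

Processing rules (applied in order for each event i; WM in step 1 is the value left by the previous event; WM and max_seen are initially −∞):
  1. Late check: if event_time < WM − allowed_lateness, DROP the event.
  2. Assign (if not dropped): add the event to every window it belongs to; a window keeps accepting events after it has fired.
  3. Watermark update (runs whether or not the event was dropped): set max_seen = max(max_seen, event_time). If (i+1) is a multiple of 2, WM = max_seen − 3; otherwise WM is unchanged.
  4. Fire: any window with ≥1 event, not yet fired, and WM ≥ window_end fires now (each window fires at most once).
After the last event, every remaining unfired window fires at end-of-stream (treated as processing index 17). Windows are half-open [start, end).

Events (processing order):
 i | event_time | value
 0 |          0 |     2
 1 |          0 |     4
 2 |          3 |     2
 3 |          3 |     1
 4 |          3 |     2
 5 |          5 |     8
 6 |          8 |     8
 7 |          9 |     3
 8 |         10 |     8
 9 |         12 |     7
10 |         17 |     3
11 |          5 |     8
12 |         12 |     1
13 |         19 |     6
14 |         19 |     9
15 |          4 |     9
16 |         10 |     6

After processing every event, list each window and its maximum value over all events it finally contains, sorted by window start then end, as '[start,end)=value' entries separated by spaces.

[0,3)=4 [3,8)=8 [8,15)=8 [17,22)=9

i=0 t=0 v=2: → [0,3); WM=−∞
i=1 t=0 v=4: → [0,3); WM=-3
i=2 t=3 v=2: → [3,6); WM=-3
i=3 t=3 v=1: → [3,6); WM=0
i=4 t=3 v=2: → [3,6); WM=0
i=5 t=5 v=8: → [3,8); WM=2
i=6 t=8 v=8: → [8,11); WM=2
i=7 t=9 v=3: → [8,12); WM=6
i=8 t=10 v=8: → [8,13); WM=6
i=9 t=12 v=7: → [8,15); WM=9
i=10 t=17 v=3: → [17,20); WM=9
i=11 t=5 v=8: DROP (t<9-0); WM=14
i=12 t=12 v=1: DROP (t<14-0); WM=14
i=13 t=19 v=6: → [17,22); WM=16
i=14 t=19 v=9: → [17,22); WM=16
i=15 t=4 v=9: DROP (t<16-0); WM=16
i=16 t=10 v=6: DROP (t<16-0); WM=16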